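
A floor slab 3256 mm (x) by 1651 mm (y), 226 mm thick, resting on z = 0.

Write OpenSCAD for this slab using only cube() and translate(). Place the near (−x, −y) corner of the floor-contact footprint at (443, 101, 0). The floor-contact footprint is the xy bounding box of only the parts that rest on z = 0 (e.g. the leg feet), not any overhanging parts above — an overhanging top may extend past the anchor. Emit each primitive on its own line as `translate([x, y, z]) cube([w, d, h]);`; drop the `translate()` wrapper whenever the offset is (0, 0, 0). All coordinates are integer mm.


translate([443, 101, 0]) cube([3256, 1651, 226]);


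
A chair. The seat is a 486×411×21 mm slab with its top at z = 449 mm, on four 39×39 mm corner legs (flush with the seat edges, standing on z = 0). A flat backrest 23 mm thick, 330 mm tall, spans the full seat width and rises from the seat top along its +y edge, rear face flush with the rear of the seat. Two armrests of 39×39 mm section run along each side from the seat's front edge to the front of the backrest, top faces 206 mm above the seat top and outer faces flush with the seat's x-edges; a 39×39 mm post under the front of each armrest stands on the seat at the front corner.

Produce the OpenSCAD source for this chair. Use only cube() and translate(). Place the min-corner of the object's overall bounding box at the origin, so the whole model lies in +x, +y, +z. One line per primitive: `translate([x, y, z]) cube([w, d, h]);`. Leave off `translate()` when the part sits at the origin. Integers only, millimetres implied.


translate([0, 0, 428]) cube([486, 411, 21]);
cube([39, 39, 428]);
translate([447, 0, 0]) cube([39, 39, 428]);
translate([0, 372, 0]) cube([39, 39, 428]);
translate([447, 372, 0]) cube([39, 39, 428]);
translate([0, 388, 449]) cube([486, 23, 330]);
translate([0, 0, 616]) cube([39, 388, 39]);
translate([447, 0, 616]) cube([39, 388, 39]);
translate([0, 0, 449]) cube([39, 39, 167]);
translate([447, 0, 449]) cube([39, 39, 167]);


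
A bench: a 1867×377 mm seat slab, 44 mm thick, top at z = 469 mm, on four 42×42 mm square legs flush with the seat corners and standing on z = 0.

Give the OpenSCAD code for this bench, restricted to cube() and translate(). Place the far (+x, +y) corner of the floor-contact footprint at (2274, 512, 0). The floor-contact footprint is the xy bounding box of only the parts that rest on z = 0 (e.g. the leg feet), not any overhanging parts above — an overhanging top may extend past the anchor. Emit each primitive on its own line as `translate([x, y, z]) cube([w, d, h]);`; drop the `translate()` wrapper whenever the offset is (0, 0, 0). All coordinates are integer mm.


translate([407, 135, 425]) cube([1867, 377, 44]);
translate([407, 135, 0]) cube([42, 42, 425]);
translate([407, 470, 0]) cube([42, 42, 425]);
translate([2232, 135, 0]) cube([42, 42, 425]);
translate([2232, 470, 0]) cube([42, 42, 425]);


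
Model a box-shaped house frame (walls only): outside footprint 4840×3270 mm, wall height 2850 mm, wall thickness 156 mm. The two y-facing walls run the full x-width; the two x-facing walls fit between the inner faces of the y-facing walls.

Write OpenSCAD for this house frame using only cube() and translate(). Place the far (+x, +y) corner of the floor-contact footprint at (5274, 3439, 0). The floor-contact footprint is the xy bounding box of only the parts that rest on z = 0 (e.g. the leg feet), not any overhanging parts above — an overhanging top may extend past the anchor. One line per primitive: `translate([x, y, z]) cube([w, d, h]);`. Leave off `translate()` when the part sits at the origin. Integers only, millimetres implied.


translate([434, 169, 0]) cube([4840, 156, 2850]);
translate([434, 3283, 0]) cube([4840, 156, 2850]);
translate([434, 325, 0]) cube([156, 2958, 2850]);
translate([5118, 325, 0]) cube([156, 2958, 2850]);


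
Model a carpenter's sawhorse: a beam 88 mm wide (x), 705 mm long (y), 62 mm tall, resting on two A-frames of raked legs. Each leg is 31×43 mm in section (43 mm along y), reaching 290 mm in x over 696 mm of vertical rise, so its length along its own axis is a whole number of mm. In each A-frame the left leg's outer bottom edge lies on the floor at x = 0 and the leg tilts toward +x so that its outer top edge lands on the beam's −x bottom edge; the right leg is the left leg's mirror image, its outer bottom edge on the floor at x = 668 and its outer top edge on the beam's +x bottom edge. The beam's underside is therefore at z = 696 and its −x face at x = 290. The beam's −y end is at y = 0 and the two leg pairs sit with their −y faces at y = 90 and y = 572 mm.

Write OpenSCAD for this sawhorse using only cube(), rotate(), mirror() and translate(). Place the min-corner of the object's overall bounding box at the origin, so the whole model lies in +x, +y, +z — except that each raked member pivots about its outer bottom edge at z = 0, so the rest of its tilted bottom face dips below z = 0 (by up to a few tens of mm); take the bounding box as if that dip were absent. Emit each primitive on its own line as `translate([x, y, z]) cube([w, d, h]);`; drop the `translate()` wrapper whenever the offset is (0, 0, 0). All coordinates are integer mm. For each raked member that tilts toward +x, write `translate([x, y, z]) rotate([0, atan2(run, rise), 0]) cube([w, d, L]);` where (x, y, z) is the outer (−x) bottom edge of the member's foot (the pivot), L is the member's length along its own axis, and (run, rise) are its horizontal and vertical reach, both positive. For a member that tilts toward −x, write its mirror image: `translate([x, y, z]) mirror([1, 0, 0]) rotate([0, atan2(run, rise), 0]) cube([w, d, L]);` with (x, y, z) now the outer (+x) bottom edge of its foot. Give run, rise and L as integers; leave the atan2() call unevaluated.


translate([290, 0, 696]) cube([88, 705, 62]);
translate([0, 90, 0]) rotate([0, atan2(290, 696), 0]) cube([31, 43, 754]);
translate([668, 90, 0]) mirror([1, 0, 0]) rotate([0, atan2(290, 696), 0]) cube([31, 43, 754]);
translate([0, 572, 0]) rotate([0, atan2(290, 696), 0]) cube([31, 43, 754]);
translate([668, 572, 0]) mirror([1, 0, 0]) rotate([0, atan2(290, 696), 0]) cube([31, 43, 754]);


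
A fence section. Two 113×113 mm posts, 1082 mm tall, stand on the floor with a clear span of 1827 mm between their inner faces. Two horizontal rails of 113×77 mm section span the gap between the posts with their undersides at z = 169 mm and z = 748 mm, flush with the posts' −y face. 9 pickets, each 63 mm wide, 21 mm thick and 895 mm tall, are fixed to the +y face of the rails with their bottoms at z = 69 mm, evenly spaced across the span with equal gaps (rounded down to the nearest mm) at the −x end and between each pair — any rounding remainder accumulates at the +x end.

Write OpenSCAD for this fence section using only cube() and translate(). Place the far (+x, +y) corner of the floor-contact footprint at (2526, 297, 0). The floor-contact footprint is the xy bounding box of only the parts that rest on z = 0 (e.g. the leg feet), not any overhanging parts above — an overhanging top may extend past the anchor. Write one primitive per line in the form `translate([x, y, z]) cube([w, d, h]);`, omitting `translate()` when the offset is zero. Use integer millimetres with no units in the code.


translate([473, 184, 0]) cube([113, 113, 1082]);
translate([2413, 184, 0]) cube([113, 113, 1082]);
translate([586, 184, 169]) cube([1827, 113, 77]);
translate([586, 184, 748]) cube([1827, 113, 77]);
translate([712, 297, 69]) cube([63, 21, 895]);
translate([901, 297, 69]) cube([63, 21, 895]);
translate([1090, 297, 69]) cube([63, 21, 895]);
translate([1279, 297, 69]) cube([63, 21, 895]);
translate([1468, 297, 69]) cube([63, 21, 895]);
translate([1657, 297, 69]) cube([63, 21, 895]);
translate([1846, 297, 69]) cube([63, 21, 895]);
translate([2035, 297, 69]) cube([63, 21, 895]);
translate([2224, 297, 69]) cube([63, 21, 895]);


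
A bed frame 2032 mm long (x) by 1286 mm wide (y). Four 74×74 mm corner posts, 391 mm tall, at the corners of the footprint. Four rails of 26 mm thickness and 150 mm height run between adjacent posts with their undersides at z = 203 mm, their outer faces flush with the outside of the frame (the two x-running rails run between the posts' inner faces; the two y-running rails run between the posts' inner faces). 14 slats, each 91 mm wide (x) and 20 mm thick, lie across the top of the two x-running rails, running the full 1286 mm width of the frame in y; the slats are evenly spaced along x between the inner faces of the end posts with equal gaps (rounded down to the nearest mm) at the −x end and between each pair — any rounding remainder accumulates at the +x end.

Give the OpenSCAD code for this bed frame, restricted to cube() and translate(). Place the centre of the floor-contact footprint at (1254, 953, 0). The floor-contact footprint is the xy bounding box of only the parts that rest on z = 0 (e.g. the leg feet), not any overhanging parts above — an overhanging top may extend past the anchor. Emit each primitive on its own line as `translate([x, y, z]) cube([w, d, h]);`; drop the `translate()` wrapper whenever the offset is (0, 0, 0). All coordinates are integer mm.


translate([238, 310, 0]) cube([74, 74, 391]);
translate([238, 1522, 0]) cube([74, 74, 391]);
translate([2196, 310, 0]) cube([74, 74, 391]);
translate([2196, 1522, 0]) cube([74, 74, 391]);
translate([312, 310, 203]) cube([1884, 26, 150]);
translate([312, 1570, 203]) cube([1884, 26, 150]);
translate([238, 384, 203]) cube([26, 1138, 150]);
translate([2244, 384, 203]) cube([26, 1138, 150]);
translate([352, 310, 353]) cube([91, 1286, 20]);
translate([483, 310, 353]) cube([91, 1286, 20]);
translate([614, 310, 353]) cube([91, 1286, 20]);
translate([745, 310, 353]) cube([91, 1286, 20]);
translate([876, 310, 353]) cube([91, 1286, 20]);
translate([1007, 310, 353]) cube([91, 1286, 20]);
translate([1138, 310, 353]) cube([91, 1286, 20]);
translate([1269, 310, 353]) cube([91, 1286, 20]);
translate([1400, 310, 353]) cube([91, 1286, 20]);
translate([1531, 310, 353]) cube([91, 1286, 20]);
translate([1662, 310, 353]) cube([91, 1286, 20]);
translate([1793, 310, 353]) cube([91, 1286, 20]);
translate([1924, 310, 353]) cube([91, 1286, 20]);
translate([2055, 310, 353]) cube([91, 1286, 20]);


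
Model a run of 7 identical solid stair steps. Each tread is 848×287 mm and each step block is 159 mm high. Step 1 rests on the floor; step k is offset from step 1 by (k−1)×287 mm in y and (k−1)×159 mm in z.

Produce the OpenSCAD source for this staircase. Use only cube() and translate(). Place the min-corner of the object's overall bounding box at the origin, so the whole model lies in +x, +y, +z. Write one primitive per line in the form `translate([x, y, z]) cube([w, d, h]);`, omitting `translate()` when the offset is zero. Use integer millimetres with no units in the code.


cube([848, 287, 159]);
translate([0, 287, 159]) cube([848, 287, 159]);
translate([0, 574, 318]) cube([848, 287, 159]);
translate([0, 861, 477]) cube([848, 287, 159]);
translate([0, 1148, 636]) cube([848, 287, 159]);
translate([0, 1435, 795]) cube([848, 287, 159]);
translate([0, 1722, 954]) cube([848, 287, 159]);


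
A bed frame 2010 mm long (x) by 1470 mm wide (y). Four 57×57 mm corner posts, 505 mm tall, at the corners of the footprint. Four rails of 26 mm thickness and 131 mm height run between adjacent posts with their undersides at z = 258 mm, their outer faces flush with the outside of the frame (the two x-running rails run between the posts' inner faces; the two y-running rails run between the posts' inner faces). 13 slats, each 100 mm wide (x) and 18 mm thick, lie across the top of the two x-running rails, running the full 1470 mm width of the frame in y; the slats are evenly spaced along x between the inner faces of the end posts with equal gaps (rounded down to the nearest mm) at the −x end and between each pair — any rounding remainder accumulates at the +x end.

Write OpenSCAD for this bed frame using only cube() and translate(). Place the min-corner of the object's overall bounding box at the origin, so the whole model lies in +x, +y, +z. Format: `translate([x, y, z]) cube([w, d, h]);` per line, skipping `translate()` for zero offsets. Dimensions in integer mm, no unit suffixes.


cube([57, 57, 505]);
translate([0, 1413, 0]) cube([57, 57, 505]);
translate([1953, 0, 0]) cube([57, 57, 505]);
translate([1953, 1413, 0]) cube([57, 57, 505]);
translate([57, 0, 258]) cube([1896, 26, 131]);
translate([57, 1444, 258]) cube([1896, 26, 131]);
translate([0, 57, 258]) cube([26, 1356, 131]);
translate([1984, 57, 258]) cube([26, 1356, 131]);
translate([99, 0, 389]) cube([100, 1470, 18]);
translate([241, 0, 389]) cube([100, 1470, 18]);
translate([383, 0, 389]) cube([100, 1470, 18]);
translate([525, 0, 389]) cube([100, 1470, 18]);
translate([667, 0, 389]) cube([100, 1470, 18]);
translate([809, 0, 389]) cube([100, 1470, 18]);
translate([951, 0, 389]) cube([100, 1470, 18]);
translate([1093, 0, 389]) cube([100, 1470, 18]);
translate([1235, 0, 389]) cube([100, 1470, 18]);
translate([1377, 0, 389]) cube([100, 1470, 18]);
translate([1519, 0, 389]) cube([100, 1470, 18]);
translate([1661, 0, 389]) cube([100, 1470, 18]);
translate([1803, 0, 389]) cube([100, 1470, 18]);


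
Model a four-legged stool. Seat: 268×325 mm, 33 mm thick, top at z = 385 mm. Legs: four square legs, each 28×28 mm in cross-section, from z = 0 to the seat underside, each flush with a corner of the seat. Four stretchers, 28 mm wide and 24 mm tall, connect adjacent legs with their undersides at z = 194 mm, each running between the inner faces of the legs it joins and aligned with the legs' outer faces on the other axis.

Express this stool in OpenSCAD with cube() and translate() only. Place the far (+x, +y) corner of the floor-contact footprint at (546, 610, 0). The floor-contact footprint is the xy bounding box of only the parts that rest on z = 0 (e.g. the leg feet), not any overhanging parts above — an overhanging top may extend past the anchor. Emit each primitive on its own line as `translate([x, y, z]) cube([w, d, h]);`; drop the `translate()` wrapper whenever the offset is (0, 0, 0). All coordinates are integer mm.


translate([278, 285, 352]) cube([268, 325, 33]);
translate([278, 285, 0]) cube([28, 28, 352]);
translate([518, 285, 0]) cube([28, 28, 352]);
translate([278, 582, 0]) cube([28, 28, 352]);
translate([518, 582, 0]) cube([28, 28, 352]);
translate([306, 285, 194]) cube([212, 28, 24]);
translate([306, 582, 194]) cube([212, 28, 24]);
translate([278, 313, 194]) cube([28, 269, 24]);
translate([518, 313, 194]) cube([28, 269, 24]);


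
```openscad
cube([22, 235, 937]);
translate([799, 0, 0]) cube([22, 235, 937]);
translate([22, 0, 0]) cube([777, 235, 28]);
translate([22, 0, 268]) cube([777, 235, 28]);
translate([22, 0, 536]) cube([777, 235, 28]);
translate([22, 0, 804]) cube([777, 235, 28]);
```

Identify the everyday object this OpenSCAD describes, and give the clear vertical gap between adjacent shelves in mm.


A bookshelf. The clear shelf gap is 240 mm.

Two tall side panels with 4 horizontal boards between them — a bookshelf. The first two shelf undersides are at z = 0 and z = 268; with shelf thickness 28, the clear gap is 268 − 0 − 28 = 240 mm.


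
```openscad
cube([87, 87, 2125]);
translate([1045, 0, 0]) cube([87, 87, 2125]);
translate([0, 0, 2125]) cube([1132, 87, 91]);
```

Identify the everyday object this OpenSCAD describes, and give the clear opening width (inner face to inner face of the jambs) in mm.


A door frame. The clear opening width is 958 mm.

Two 2125 mm tall posts with a header on top — a door frame. The left jamb is 87 mm wide at x = 0; the right jamb starts at x = 1045. The clear opening is 1045 − 87 = 958 mm.


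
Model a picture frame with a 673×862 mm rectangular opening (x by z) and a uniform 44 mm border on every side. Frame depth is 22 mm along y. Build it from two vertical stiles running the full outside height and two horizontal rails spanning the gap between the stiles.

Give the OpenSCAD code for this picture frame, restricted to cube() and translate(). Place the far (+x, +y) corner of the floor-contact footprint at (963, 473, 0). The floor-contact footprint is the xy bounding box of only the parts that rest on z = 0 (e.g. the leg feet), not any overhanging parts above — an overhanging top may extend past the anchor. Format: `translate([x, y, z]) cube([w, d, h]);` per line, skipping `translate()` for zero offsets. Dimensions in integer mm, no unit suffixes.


translate([202, 451, 0]) cube([44, 22, 950]);
translate([919, 451, 0]) cube([44, 22, 950]);
translate([246, 451, 0]) cube([673, 22, 44]);
translate([246, 451, 906]) cube([673, 22, 44]);


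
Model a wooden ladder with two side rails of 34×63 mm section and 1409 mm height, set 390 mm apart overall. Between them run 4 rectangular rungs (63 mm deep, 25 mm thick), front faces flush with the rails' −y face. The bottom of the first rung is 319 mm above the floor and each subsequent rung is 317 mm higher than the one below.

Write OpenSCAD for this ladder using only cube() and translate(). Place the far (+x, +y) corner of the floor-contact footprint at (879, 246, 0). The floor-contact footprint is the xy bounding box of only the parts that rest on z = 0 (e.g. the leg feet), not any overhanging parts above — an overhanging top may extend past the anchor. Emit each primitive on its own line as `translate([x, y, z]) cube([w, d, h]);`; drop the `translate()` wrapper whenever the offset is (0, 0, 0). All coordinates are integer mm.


translate([489, 183, 0]) cube([34, 63, 1409]);
translate([845, 183, 0]) cube([34, 63, 1409]);
translate([523, 183, 319]) cube([322, 63, 25]);
translate([523, 183, 636]) cube([322, 63, 25]);
translate([523, 183, 953]) cube([322, 63, 25]);
translate([523, 183, 1270]) cube([322, 63, 25]);


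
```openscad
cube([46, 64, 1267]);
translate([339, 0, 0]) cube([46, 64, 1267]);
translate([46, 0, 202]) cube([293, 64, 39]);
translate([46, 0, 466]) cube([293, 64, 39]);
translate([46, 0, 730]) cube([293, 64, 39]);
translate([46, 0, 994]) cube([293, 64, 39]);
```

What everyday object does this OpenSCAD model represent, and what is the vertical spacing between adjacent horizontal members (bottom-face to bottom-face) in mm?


A ladder. The rung spacing is 264 mm.

Two tall 46×64 posts with 4 short bars between them — a ladder. Adjacent rungs sit at z = 202 and z = 466, so the spacing is 466 − 202 = 264 mm.


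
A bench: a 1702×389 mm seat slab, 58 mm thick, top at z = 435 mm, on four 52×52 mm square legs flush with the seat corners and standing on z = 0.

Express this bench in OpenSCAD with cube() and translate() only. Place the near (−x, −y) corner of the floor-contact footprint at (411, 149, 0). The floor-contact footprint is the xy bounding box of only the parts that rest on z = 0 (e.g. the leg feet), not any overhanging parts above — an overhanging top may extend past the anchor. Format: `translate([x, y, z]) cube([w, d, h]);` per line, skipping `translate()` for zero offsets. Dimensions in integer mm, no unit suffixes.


translate([411, 149, 377]) cube([1702, 389, 58]);
translate([411, 149, 0]) cube([52, 52, 377]);
translate([411, 486, 0]) cube([52, 52, 377]);
translate([2061, 149, 0]) cube([52, 52, 377]);
translate([2061, 486, 0]) cube([52, 52, 377]);


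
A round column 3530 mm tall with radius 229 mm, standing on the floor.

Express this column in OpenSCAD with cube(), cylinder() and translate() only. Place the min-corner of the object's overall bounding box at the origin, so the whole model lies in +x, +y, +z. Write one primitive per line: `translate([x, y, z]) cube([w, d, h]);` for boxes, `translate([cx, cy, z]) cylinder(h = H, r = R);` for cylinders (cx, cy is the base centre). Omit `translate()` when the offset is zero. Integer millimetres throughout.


translate([229, 229, 0]) cylinder(h = 3530, r = 229);


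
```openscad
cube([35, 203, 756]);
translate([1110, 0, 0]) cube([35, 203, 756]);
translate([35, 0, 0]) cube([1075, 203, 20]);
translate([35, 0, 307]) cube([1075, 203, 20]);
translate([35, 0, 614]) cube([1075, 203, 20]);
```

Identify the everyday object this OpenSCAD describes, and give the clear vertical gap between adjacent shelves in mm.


A bookshelf. The clear shelf gap is 287 mm.

Two tall side panels with 3 horizontal boards between them — a bookshelf. The first two shelf undersides are at z = 0 and z = 307; with shelf thickness 20, the clear gap is 307 − 0 − 20 = 287 mm.


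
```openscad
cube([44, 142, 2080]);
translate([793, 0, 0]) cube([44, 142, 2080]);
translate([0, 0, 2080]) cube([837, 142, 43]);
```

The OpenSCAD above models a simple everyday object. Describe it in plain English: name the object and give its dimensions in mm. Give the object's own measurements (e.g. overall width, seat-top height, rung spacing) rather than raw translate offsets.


A door frame. The clear opening is 749 mm wide and 2080 mm high. Two 44 mm wide jambs, 142 mm deep, stand either side of the opening from the floor to the top of the opening. A 43 mm thick head sits across the top of both jambs, spanning the full outside width of the frame.


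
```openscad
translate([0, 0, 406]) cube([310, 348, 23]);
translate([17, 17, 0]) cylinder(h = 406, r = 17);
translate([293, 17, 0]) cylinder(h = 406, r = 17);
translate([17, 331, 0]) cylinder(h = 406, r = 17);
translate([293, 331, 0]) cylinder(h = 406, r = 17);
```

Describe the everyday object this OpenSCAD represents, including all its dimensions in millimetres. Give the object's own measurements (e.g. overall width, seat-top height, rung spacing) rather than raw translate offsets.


A simple wooden stool: a rectangular seat 310 mm (x) by 348 mm (y), 23 mm thick, top face at z = 429 mm, on four round legs, each 34 mm in diameter. The legs rest on z = 0, each leg's axis is inset half a diameter from the nearest pair of seat edges (so the leg's bounding box is flush with the corner).


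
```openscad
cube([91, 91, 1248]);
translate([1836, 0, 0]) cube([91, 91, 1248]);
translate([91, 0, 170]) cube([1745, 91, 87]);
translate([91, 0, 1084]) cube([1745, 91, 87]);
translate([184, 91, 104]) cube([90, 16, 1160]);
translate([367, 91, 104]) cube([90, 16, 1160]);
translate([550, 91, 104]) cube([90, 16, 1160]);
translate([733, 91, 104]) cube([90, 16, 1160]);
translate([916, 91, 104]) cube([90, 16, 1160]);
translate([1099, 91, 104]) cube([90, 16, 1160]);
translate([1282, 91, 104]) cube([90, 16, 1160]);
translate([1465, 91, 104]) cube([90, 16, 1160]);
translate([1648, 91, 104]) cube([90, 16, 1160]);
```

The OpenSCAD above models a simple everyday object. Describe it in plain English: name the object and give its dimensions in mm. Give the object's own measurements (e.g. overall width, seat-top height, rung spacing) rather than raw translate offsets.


A fence section. Two 91×91 mm posts, 1248 mm tall, stand on the floor with a clear span of 1745 mm between their inner faces. Two horizontal rails of 91×87 mm section span the gap between the posts with their undersides at z = 170 mm and z = 1084 mm, flush with the posts' −y face. 9 pickets, each 90 mm wide, 16 mm thick and 1160 mm tall, are fixed to the +y face of the rails with their bottoms at z = 104 mm, spaced across the span with a 93 mm gap after the −x post and between neighbouring pickets, with 98 mm left before the +x post.


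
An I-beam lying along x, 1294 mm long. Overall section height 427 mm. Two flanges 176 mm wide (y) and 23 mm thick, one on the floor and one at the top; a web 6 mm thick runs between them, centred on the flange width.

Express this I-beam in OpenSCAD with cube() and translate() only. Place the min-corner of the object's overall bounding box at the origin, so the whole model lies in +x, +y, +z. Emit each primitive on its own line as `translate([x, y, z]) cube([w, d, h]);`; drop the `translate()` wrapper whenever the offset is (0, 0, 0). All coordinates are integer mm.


cube([1294, 176, 23]);
translate([0, 85, 23]) cube([1294, 6, 381]);
translate([0, 0, 404]) cube([1294, 176, 23]);


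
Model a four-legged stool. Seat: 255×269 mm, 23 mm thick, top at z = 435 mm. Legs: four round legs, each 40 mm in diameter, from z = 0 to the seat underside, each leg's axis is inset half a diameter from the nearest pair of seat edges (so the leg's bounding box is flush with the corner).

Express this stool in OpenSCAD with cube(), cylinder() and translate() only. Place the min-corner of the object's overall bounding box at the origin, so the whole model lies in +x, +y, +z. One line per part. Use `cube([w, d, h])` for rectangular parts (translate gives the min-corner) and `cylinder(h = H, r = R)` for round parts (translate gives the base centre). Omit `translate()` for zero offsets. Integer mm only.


// leg_h = 435 - 23 = 412
translate([0, 0, 412]) cube([255, 269, 23]);
translate([20, 20, 0]) cylinder(h = 412, r = 20);
translate([235, 20, 0]) cylinder(h = 412, r = 20);
translate([20, 249, 0]) cylinder(h = 412, r = 20);
translate([235, 249, 0]) cylinder(h = 412, r = 20);


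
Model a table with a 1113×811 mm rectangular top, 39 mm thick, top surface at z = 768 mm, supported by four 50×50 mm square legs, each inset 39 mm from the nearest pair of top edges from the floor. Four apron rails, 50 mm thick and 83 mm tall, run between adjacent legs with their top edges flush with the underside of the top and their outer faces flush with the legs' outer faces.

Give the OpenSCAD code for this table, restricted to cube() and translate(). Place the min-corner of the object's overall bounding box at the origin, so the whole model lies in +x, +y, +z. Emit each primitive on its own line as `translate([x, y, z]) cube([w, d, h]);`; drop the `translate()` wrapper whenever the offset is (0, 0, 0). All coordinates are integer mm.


// leg_h = 768 - 39 = 729
// apron z = 729 - 83 = 646
translate([0, 0, 729]) cube([1113, 811, 39]);
translate([39, 39, 0]) cube([50, 50, 729]);
translate([1024, 39, 0]) cube([50, 50, 729]);
translate([39, 722, 0]) cube([50, 50, 729]);
translate([1024, 722, 0]) cube([50, 50, 729]);
translate([89, 39, 646]) cube([935, 50, 83]);
translate([89, 722, 646]) cube([935, 50, 83]);
translate([39, 89, 646]) cube([50, 633, 83]);
translate([1024, 89, 646]) cube([50, 633, 83]);


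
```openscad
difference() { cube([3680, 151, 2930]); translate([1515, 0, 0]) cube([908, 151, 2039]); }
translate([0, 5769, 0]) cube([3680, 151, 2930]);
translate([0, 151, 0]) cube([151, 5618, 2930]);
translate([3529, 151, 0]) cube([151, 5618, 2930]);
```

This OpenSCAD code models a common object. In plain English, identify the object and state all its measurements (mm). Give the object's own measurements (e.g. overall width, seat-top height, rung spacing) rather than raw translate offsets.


A single room: four walls, each 2930 mm tall and 151 mm thick, enclosing an outside footprint 3680×5920 mm (x × y), no floor or roof. The front and back walls (−y and +y sides) run the full x-width; the side walls fit between their inner faces. A door opening 908 mm wide and 2039 mm tall is cut through the front wall from the floor up, its −x edge 1515 mm from the wall's −x end.


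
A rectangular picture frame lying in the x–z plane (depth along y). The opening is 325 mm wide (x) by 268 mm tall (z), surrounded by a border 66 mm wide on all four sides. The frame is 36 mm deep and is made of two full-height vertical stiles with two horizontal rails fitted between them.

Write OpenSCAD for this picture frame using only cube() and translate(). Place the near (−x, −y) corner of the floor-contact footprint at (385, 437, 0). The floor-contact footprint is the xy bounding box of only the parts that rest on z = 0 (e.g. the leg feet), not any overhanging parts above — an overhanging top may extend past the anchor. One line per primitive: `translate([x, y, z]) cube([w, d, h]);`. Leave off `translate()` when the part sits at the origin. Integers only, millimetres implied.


translate([385, 437, 0]) cube([66, 36, 400]);
translate([776, 437, 0]) cube([66, 36, 400]);
translate([451, 437, 0]) cube([325, 36, 66]);
translate([451, 437, 334]) cube([325, 36, 66]);


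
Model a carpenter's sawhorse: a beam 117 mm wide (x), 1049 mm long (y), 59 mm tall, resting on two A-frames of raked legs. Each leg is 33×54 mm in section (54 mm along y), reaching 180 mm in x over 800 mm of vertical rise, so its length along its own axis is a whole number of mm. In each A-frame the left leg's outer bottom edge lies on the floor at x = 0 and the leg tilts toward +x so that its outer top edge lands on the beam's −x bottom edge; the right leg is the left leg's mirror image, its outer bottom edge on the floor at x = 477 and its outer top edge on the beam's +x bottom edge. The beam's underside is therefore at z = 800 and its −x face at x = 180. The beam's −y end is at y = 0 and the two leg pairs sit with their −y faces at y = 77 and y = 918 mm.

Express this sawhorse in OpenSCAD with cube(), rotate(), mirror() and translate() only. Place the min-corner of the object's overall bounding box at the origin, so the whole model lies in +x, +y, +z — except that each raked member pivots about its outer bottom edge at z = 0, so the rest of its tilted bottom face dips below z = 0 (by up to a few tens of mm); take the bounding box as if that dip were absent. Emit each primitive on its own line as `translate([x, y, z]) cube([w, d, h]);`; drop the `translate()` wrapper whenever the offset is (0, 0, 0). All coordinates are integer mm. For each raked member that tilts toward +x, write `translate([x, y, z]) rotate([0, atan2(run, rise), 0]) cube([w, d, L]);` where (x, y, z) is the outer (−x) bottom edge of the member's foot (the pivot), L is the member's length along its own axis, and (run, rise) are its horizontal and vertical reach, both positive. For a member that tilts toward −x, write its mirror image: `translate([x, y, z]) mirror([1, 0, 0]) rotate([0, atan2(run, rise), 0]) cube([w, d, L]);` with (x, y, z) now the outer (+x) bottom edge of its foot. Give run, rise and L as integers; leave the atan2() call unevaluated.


translate([180, 0, 800]) cube([117, 1049, 59]);
translate([0, 77, 0]) rotate([0, atan2(180, 800), 0]) cube([33, 54, 820]);
translate([477, 77, 0]) mirror([1, 0, 0]) rotate([0, atan2(180, 800), 0]) cube([33, 54, 820]);
translate([0, 918, 0]) rotate([0, atan2(180, 800), 0]) cube([33, 54, 820]);
translate([477, 918, 0]) mirror([1, 0, 0]) rotate([0, atan2(180, 800), 0]) cube([33, 54, 820]);


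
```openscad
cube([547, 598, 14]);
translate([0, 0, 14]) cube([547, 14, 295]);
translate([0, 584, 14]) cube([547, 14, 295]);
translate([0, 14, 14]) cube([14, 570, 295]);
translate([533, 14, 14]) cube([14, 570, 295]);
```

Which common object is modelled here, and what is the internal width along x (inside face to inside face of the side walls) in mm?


An open box. The internal width is 519 mm.

A 547×598 base slab with four walls standing on it — an open box. The base is 547 mm wide and the walls are 14 mm thick, so the internal width is 547 − 2 × 14 = 519 mm.


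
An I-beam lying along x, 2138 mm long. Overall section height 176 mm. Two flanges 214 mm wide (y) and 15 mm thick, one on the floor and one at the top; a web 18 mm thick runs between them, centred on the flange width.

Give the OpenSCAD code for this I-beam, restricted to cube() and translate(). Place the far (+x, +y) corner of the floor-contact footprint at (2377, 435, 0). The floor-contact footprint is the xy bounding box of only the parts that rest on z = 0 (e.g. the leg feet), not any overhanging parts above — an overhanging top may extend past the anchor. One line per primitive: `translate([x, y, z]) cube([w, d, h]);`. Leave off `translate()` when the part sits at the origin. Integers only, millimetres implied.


translate([239, 221, 0]) cube([2138, 214, 15]);
translate([239, 319, 15]) cube([2138, 18, 146]);
translate([239, 221, 161]) cube([2138, 214, 15]);


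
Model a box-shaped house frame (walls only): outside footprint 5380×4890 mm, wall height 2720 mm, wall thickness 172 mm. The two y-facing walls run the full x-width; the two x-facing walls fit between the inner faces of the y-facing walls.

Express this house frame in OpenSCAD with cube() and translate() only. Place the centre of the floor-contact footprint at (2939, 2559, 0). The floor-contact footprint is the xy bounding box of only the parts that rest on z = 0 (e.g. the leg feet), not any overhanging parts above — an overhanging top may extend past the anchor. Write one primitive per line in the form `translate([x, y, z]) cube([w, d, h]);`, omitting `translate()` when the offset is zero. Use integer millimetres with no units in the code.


translate([249, 114, 0]) cube([5380, 172, 2720]);
translate([249, 4832, 0]) cube([5380, 172, 2720]);
translate([249, 286, 0]) cube([172, 4546, 2720]);
translate([5457, 286, 0]) cube([172, 4546, 2720]);


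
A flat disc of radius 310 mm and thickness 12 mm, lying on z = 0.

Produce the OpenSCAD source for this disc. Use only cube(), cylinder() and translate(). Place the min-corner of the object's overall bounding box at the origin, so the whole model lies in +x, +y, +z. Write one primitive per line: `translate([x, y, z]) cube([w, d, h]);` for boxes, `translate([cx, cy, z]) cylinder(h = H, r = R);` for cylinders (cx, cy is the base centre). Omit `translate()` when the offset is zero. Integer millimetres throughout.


translate([310, 310, 0]) cylinder(h = 12, r = 310);


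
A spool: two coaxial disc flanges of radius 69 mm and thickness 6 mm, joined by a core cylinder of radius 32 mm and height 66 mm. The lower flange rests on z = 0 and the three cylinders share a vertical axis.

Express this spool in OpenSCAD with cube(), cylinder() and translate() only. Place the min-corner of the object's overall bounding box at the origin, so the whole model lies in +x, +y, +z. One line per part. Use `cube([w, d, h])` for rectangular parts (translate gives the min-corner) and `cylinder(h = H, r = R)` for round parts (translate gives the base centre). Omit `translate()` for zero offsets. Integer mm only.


translate([69, 69, 0]) cylinder(h = 6, r = 69);
translate([69, 69, 6]) cylinder(h = 66, r = 32);
translate([69, 69, 72]) cylinder(h = 6, r = 69);


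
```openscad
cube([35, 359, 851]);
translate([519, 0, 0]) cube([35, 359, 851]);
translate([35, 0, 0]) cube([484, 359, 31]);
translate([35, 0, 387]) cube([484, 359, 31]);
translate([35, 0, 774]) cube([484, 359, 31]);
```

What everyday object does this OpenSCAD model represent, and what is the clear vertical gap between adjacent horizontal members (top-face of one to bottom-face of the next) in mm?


A bookshelf. The clear shelf gap is 356 mm.

Two tall side panels with 3 horizontal boards between them — a bookshelf. The first two shelf undersides are at z = 0 and z = 387; with shelf thickness 31, the clear gap is 387 − 0 − 31 = 356 mm.


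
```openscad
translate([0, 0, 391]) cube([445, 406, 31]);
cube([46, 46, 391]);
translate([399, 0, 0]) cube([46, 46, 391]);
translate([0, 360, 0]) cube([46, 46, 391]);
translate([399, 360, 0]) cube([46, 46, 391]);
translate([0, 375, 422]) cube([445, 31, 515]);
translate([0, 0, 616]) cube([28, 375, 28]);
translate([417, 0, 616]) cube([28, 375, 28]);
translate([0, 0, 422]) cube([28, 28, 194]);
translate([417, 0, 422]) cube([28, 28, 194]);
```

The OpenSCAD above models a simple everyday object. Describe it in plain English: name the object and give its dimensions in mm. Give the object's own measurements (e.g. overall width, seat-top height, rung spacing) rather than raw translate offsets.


A chair. The seat is a 445×406×31 mm slab with its top at z = 422 mm, on four 46×46 mm corner legs (flush with the seat edges, standing on z = 0). A flat backrest 31 mm thick, 515 mm tall, spans the full seat width and rises from the seat top along its +y edge, rear face flush with the rear of the seat. Two armrests of 28×28 mm section run along each side from the seat's front edge to the front of the backrest, top faces 222 mm above the seat top and outer faces flush with the seat's x-edges; a 28×28 mm post under the front of each armrest stands on the seat at the front corner.


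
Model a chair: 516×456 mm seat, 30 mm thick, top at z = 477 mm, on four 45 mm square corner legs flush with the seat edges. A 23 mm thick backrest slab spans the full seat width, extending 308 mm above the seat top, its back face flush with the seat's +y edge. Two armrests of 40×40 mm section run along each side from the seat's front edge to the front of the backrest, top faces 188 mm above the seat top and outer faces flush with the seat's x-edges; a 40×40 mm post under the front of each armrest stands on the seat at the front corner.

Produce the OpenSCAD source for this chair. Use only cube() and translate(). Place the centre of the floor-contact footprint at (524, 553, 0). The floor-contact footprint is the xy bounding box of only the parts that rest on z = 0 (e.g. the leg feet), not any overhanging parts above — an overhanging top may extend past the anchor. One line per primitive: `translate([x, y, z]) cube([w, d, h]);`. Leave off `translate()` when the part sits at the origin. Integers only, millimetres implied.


translate([266, 325, 447]) cube([516, 456, 30]);
translate([266, 325, 0]) cube([45, 45, 447]);
translate([737, 325, 0]) cube([45, 45, 447]);
translate([266, 736, 0]) cube([45, 45, 447]);
translate([737, 736, 0]) cube([45, 45, 447]);
translate([266, 758, 477]) cube([516, 23, 308]);
translate([266, 325, 625]) cube([40, 433, 40]);
translate([742, 325, 625]) cube([40, 433, 40]);
translate([266, 325, 477]) cube([40, 40, 148]);
translate([742, 325, 477]) cube([40, 40, 148]);


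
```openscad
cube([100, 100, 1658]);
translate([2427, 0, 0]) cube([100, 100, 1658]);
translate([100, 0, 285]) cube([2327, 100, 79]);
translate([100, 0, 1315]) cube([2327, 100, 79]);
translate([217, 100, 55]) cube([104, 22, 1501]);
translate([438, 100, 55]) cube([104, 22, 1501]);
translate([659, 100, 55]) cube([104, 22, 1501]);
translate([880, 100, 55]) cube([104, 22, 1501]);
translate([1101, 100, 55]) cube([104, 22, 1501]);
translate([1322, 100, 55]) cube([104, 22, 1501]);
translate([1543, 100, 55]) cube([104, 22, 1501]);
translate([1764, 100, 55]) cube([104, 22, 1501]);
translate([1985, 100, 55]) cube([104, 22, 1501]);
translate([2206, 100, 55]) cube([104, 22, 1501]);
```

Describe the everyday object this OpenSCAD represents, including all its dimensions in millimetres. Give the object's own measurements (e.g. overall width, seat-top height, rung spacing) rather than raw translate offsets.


A fence section. Two 100×100 mm posts, 1658 mm tall, stand on the floor with a clear span of 2327 mm between their inner faces. Two horizontal rails of 100×79 mm section span the gap between the posts with their undersides at z = 285 mm and z = 1315 mm, flush with the posts' −y face. 10 pickets, each 104 mm wide, 22 mm thick and 1501 mm tall, are fixed to the +y face of the rails with their bottoms at z = 55 mm, spaced across the span with a 117 mm gap after the −x post and between neighbouring pickets and before the +x post.


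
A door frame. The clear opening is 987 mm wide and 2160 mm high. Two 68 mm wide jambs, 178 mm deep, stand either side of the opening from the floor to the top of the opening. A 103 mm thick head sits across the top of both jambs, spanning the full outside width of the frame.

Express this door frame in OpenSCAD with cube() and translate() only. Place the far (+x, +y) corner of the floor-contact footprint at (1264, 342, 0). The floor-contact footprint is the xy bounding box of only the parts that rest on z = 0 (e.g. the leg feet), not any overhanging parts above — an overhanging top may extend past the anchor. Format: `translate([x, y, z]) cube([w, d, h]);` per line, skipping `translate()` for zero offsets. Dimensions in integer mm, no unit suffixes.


translate([141, 164, 0]) cube([68, 178, 2160]);
translate([1196, 164, 0]) cube([68, 178, 2160]);
translate([141, 164, 2160]) cube([1123, 178, 103]);


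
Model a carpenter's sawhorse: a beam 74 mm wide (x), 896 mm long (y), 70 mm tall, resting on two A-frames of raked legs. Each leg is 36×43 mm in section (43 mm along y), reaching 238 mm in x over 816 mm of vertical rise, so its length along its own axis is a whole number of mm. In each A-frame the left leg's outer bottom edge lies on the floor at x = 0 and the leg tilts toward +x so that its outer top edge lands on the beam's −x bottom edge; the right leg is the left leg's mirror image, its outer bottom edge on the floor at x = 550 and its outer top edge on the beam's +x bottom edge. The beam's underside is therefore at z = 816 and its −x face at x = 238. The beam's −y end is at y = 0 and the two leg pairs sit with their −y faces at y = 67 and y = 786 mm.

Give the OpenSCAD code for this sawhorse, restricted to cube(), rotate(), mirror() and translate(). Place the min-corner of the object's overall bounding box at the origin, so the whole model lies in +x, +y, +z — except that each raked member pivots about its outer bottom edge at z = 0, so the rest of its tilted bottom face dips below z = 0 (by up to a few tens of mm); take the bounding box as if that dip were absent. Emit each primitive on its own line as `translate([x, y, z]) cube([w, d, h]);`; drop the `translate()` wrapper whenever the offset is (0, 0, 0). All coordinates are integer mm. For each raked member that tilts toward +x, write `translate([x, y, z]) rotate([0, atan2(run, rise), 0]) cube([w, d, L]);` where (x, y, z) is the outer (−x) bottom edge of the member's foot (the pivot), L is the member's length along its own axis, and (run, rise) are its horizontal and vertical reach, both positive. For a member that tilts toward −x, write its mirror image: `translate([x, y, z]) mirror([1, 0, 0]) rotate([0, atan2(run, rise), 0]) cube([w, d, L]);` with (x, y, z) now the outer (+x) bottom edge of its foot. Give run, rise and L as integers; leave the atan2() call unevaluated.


translate([238, 0, 816]) cube([74, 896, 70]);
translate([0, 67, 0]) rotate([0, atan2(238, 816), 0]) cube([36, 43, 850]);
translate([550, 67, 0]) mirror([1, 0, 0]) rotate([0, atan2(238, 816), 0]) cube([36, 43, 850]);
translate([0, 786, 0]) rotate([0, atan2(238, 816), 0]) cube([36, 43, 850]);
translate([550, 786, 0]) mirror([1, 0, 0]) rotate([0, atan2(238, 816), 0]) cube([36, 43, 850]);
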